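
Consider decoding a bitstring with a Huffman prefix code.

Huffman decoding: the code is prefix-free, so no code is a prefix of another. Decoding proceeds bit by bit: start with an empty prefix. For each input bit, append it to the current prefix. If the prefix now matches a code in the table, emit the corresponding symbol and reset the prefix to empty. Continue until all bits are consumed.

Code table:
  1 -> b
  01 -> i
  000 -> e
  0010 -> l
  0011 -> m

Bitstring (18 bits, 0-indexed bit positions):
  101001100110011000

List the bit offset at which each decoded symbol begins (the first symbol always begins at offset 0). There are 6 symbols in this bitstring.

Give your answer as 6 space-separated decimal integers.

Answer: 0 1 3 7 11 15

Derivation:
Bit 0: prefix='1' -> emit 'b', reset
Bit 1: prefix='0' (no match yet)
Bit 2: prefix='01' -> emit 'i', reset
Bit 3: prefix='0' (no match yet)
Bit 4: prefix='00' (no match yet)
Bit 5: prefix='001' (no match yet)
Bit 6: prefix='0011' -> emit 'm', reset
Bit 7: prefix='0' (no match yet)
Bit 8: prefix='00' (no match yet)
Bit 9: prefix='001' (no match yet)
Bit 10: prefix='0011' -> emit 'm', reset
Bit 11: prefix='0' (no match yet)
Bit 12: prefix='00' (no match yet)
Bit 13: prefix='001' (no match yet)
Bit 14: prefix='0011' -> emit 'm', reset
Bit 15: prefix='0' (no match yet)
Bit 16: prefix='00' (no match yet)
Bit 17: prefix='000' -> emit 'e', reset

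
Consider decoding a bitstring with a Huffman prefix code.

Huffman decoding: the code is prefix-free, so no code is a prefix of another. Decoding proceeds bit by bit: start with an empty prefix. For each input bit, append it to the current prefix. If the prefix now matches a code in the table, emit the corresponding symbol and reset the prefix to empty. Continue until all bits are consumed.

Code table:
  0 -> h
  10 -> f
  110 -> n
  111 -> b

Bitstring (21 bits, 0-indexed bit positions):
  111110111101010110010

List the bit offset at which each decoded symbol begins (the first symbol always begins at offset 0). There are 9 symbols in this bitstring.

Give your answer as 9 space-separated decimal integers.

Bit 0: prefix='1' (no match yet)
Bit 1: prefix='11' (no match yet)
Bit 2: prefix='111' -> emit 'b', reset
Bit 3: prefix='1' (no match yet)
Bit 4: prefix='11' (no match yet)
Bit 5: prefix='110' -> emit 'n', reset
Bit 6: prefix='1' (no match yet)
Bit 7: prefix='11' (no match yet)
Bit 8: prefix='111' -> emit 'b', reset
Bit 9: prefix='1' (no match yet)
Bit 10: prefix='10' -> emit 'f', reset
Bit 11: prefix='1' (no match yet)
Bit 12: prefix='10' -> emit 'f', reset
Bit 13: prefix='1' (no match yet)
Bit 14: prefix='10' -> emit 'f', reset
Bit 15: prefix='1' (no match yet)
Bit 16: prefix='11' (no match yet)
Bit 17: prefix='110' -> emit 'n', reset
Bit 18: prefix='0' -> emit 'h', reset
Bit 19: prefix='1' (no match yet)
Bit 20: prefix='10' -> emit 'f', reset

Answer: 0 3 6 9 11 13 15 18 19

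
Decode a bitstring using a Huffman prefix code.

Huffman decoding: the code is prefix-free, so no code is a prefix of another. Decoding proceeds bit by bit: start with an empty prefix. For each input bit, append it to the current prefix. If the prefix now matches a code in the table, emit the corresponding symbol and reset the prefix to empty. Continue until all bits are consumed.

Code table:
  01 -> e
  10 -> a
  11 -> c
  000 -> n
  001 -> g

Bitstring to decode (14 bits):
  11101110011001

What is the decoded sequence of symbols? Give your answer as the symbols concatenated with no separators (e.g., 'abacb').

Bit 0: prefix='1' (no match yet)
Bit 1: prefix='11' -> emit 'c', reset
Bit 2: prefix='1' (no match yet)
Bit 3: prefix='10' -> emit 'a', reset
Bit 4: prefix='1' (no match yet)
Bit 5: prefix='11' -> emit 'c', reset
Bit 6: prefix='1' (no match yet)
Bit 7: prefix='10' -> emit 'a', reset
Bit 8: prefix='0' (no match yet)
Bit 9: prefix='01' -> emit 'e', reset
Bit 10: prefix='1' (no match yet)
Bit 11: prefix='10' -> emit 'a', reset
Bit 12: prefix='0' (no match yet)
Bit 13: prefix='01' -> emit 'e', reset

Answer: cacaeae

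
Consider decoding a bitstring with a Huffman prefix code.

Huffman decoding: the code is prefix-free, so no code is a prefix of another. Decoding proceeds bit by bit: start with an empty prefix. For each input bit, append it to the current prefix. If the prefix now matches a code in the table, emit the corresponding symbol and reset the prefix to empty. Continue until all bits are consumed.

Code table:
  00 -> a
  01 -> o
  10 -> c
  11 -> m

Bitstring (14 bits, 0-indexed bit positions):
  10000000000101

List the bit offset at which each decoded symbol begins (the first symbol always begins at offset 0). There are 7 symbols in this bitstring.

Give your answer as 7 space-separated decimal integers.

Bit 0: prefix='1' (no match yet)
Bit 1: prefix='10' -> emit 'c', reset
Bit 2: prefix='0' (no match yet)
Bit 3: prefix='00' -> emit 'a', reset
Bit 4: prefix='0' (no match yet)
Bit 5: prefix='00' -> emit 'a', reset
Bit 6: prefix='0' (no match yet)
Bit 7: prefix='00' -> emit 'a', reset
Bit 8: prefix='0' (no match yet)
Bit 9: prefix='00' -> emit 'a', reset
Bit 10: prefix='0' (no match yet)
Bit 11: prefix='01' -> emit 'o', reset
Bit 12: prefix='0' (no match yet)
Bit 13: prefix='01' -> emit 'o', reset

Answer: 0 2 4 6 8 10 12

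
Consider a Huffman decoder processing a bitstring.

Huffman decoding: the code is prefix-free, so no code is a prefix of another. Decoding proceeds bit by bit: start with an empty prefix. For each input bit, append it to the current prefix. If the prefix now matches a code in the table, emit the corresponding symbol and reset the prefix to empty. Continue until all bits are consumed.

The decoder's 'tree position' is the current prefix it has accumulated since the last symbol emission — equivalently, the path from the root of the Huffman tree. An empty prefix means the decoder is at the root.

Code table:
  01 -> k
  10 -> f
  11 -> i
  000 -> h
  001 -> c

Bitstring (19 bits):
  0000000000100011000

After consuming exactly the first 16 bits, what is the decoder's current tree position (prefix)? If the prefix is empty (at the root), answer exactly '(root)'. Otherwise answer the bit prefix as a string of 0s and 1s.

Answer: (root)

Derivation:
Bit 0: prefix='0' (no match yet)
Bit 1: prefix='00' (no match yet)
Bit 2: prefix='000' -> emit 'h', reset
Bit 3: prefix='0' (no match yet)
Bit 4: prefix='00' (no match yet)
Bit 5: prefix='000' -> emit 'h', reset
Bit 6: prefix='0' (no match yet)
Bit 7: prefix='00' (no match yet)
Bit 8: prefix='000' -> emit 'h', reset
Bit 9: prefix='0' (no match yet)
Bit 10: prefix='01' -> emit 'k', reset
Bit 11: prefix='0' (no match yet)
Bit 12: prefix='00' (no match yet)
Bit 13: prefix='000' -> emit 'h', reset
Bit 14: prefix='1' (no match yet)
Bit 15: prefix='11' -> emit 'i', reset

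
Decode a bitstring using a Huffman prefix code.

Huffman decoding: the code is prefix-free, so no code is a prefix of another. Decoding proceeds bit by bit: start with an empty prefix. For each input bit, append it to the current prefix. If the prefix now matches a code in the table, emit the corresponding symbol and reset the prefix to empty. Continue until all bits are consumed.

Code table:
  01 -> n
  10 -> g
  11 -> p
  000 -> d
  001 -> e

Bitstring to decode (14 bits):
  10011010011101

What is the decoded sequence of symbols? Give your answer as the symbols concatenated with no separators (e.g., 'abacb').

Answer: gnggnpn

Derivation:
Bit 0: prefix='1' (no match yet)
Bit 1: prefix='10' -> emit 'g', reset
Bit 2: prefix='0' (no match yet)
Bit 3: prefix='01' -> emit 'n', reset
Bit 4: prefix='1' (no match yet)
Bit 5: prefix='10' -> emit 'g', reset
Bit 6: prefix='1' (no match yet)
Bit 7: prefix='10' -> emit 'g', reset
Bit 8: prefix='0' (no match yet)
Bit 9: prefix='01' -> emit 'n', reset
Bit 10: prefix='1' (no match yet)
Bit 11: prefix='11' -> emit 'p', reset
Bit 12: prefix='0' (no match yet)
Bit 13: prefix='01' -> emit 'n', reset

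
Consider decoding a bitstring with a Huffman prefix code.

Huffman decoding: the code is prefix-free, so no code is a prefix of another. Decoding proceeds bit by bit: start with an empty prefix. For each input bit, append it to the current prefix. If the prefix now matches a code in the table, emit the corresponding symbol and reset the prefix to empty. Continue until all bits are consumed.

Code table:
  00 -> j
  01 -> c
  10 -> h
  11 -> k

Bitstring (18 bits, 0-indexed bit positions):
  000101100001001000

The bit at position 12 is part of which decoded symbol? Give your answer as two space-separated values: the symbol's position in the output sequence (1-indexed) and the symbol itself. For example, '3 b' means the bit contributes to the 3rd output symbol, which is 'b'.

Answer: 7 j

Derivation:
Bit 0: prefix='0' (no match yet)
Bit 1: prefix='00' -> emit 'j', reset
Bit 2: prefix='0' (no match yet)
Bit 3: prefix='01' -> emit 'c', reset
Bit 4: prefix='0' (no match yet)
Bit 5: prefix='01' -> emit 'c', reset
Bit 6: prefix='1' (no match yet)
Bit 7: prefix='10' -> emit 'h', reset
Bit 8: prefix='0' (no match yet)
Bit 9: prefix='00' -> emit 'j', reset
Bit 10: prefix='0' (no match yet)
Bit 11: prefix='01' -> emit 'c', reset
Bit 12: prefix='0' (no match yet)
Bit 13: prefix='00' -> emit 'j', reset
Bit 14: prefix='1' (no match yet)
Bit 15: prefix='10' -> emit 'h', reset
Bit 16: prefix='0' (no match yet)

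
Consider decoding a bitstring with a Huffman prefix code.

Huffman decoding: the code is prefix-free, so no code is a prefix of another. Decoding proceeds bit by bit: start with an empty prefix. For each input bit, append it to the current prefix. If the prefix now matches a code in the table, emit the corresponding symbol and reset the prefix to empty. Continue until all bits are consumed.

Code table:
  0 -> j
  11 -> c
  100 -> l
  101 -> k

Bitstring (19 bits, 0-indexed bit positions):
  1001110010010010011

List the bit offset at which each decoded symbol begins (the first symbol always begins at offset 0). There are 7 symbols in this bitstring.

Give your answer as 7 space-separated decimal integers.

Answer: 0 3 5 8 11 14 17

Derivation:
Bit 0: prefix='1' (no match yet)
Bit 1: prefix='10' (no match yet)
Bit 2: prefix='100' -> emit 'l', reset
Bit 3: prefix='1' (no match yet)
Bit 4: prefix='11' -> emit 'c', reset
Bit 5: prefix='1' (no match yet)
Bit 6: prefix='10' (no match yet)
Bit 7: prefix='100' -> emit 'l', reset
Bit 8: prefix='1' (no match yet)
Bit 9: prefix='10' (no match yet)
Bit 10: prefix='100' -> emit 'l', reset
Bit 11: prefix='1' (no match yet)
Bit 12: prefix='10' (no match yet)
Bit 13: prefix='100' -> emit 'l', reset
Bit 14: prefix='1' (no match yet)
Bit 15: prefix='10' (no match yet)
Bit 16: prefix='100' -> emit 'l', reset
Bit 17: prefix='1' (no match yet)
Bit 18: prefix='11' -> emit 'c', reset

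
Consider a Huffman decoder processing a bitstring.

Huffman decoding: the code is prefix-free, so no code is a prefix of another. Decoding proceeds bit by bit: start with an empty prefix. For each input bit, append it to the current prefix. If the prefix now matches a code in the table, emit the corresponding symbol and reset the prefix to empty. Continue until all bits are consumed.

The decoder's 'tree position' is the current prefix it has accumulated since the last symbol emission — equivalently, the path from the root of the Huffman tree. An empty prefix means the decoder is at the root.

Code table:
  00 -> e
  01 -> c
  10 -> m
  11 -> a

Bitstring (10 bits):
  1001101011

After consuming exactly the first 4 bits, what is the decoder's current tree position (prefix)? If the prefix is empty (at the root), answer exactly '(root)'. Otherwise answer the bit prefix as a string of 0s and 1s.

Answer: (root)

Derivation:
Bit 0: prefix='1' (no match yet)
Bit 1: prefix='10' -> emit 'm', reset
Bit 2: prefix='0' (no match yet)
Bit 3: prefix='01' -> emit 'c', reset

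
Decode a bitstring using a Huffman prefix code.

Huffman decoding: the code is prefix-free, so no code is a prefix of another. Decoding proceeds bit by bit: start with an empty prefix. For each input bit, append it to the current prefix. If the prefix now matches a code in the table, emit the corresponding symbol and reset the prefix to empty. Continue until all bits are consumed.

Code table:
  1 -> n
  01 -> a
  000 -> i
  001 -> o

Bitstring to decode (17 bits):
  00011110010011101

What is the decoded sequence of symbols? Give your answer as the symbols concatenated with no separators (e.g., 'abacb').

Answer: innnnoonna

Derivation:
Bit 0: prefix='0' (no match yet)
Bit 1: prefix='00' (no match yet)
Bit 2: prefix='000' -> emit 'i', reset
Bit 3: prefix='1' -> emit 'n', reset
Bit 4: prefix='1' -> emit 'n', reset
Bit 5: prefix='1' -> emit 'n', reset
Bit 6: prefix='1' -> emit 'n', reset
Bit 7: prefix='0' (no match yet)
Bit 8: prefix='00' (no match yet)
Bit 9: prefix='001' -> emit 'o', reset
Bit 10: prefix='0' (no match yet)
Bit 11: prefix='00' (no match yet)
Bit 12: prefix='001' -> emit 'o', reset
Bit 13: prefix='1' -> emit 'n', reset
Bit 14: prefix='1' -> emit 'n', reset
Bit 15: prefix='0' (no match yet)
Bit 16: prefix='01' -> emit 'a', reset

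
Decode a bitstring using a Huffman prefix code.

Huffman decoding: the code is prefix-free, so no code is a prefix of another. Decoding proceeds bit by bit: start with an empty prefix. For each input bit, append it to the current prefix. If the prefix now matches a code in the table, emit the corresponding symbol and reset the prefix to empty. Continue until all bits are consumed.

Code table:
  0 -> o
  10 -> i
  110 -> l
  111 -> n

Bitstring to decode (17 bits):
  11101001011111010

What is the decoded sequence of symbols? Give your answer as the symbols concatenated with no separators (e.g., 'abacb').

Answer: noioinli

Derivation:
Bit 0: prefix='1' (no match yet)
Bit 1: prefix='11' (no match yet)
Bit 2: prefix='111' -> emit 'n', reset
Bit 3: prefix='0' -> emit 'o', reset
Bit 4: prefix='1' (no match yet)
Bit 5: prefix='10' -> emit 'i', reset
Bit 6: prefix='0' -> emit 'o', reset
Bit 7: prefix='1' (no match yet)
Bit 8: prefix='10' -> emit 'i', reset
Bit 9: prefix='1' (no match yet)
Bit 10: prefix='11' (no match yet)
Bit 11: prefix='111' -> emit 'n', reset
Bit 12: prefix='1' (no match yet)
Bit 13: prefix='11' (no match yet)
Bit 14: prefix='110' -> emit 'l', reset
Bit 15: prefix='1' (no match yet)
Bit 16: prefix='10' -> emit 'i', reset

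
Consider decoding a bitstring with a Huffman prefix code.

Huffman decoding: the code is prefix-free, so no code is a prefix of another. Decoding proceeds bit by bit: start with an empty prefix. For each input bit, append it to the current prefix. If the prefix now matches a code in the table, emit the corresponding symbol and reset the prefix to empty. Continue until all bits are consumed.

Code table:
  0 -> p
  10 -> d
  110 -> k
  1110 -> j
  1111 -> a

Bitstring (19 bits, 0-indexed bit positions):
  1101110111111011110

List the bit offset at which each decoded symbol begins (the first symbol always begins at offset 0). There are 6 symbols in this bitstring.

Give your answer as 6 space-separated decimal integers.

Answer: 0 3 7 11 14 18

Derivation:
Bit 0: prefix='1' (no match yet)
Bit 1: prefix='11' (no match yet)
Bit 2: prefix='110' -> emit 'k', reset
Bit 3: prefix='1' (no match yet)
Bit 4: prefix='11' (no match yet)
Bit 5: prefix='111' (no match yet)
Bit 6: prefix='1110' -> emit 'j', reset
Bit 7: prefix='1' (no match yet)
Bit 8: prefix='11' (no match yet)
Bit 9: prefix='111' (no match yet)
Bit 10: prefix='1111' -> emit 'a', reset
Bit 11: prefix='1' (no match yet)
Bit 12: prefix='11' (no match yet)
Bit 13: prefix='110' -> emit 'k', reset
Bit 14: prefix='1' (no match yet)
Bit 15: prefix='11' (no match yet)
Bit 16: prefix='111' (no match yet)
Bit 17: prefix='1111' -> emit 'a', reset
Bit 18: prefix='0' -> emit 'p', reset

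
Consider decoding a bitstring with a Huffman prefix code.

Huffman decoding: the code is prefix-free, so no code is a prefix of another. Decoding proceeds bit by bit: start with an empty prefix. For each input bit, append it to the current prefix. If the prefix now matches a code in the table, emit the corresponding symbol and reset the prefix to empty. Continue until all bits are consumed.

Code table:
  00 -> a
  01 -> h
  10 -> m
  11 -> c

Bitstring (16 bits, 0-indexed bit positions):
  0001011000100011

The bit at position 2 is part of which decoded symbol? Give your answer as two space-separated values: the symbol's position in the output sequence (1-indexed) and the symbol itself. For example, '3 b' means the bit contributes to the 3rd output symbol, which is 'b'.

Answer: 2 h

Derivation:
Bit 0: prefix='0' (no match yet)
Bit 1: prefix='00' -> emit 'a', reset
Bit 2: prefix='0' (no match yet)
Bit 3: prefix='01' -> emit 'h', reset
Bit 4: prefix='0' (no match yet)
Bit 5: prefix='01' -> emit 'h', reset
Bit 6: prefix='1' (no match yet)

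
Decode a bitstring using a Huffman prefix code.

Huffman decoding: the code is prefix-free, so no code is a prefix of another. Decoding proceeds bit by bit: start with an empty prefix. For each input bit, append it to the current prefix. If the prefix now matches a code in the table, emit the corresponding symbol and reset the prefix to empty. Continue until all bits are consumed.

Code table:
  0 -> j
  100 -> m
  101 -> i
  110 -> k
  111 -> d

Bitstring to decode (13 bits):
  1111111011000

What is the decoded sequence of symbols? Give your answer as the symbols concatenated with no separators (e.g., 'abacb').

Answer: ddimj

Derivation:
Bit 0: prefix='1' (no match yet)
Bit 1: prefix='11' (no match yet)
Bit 2: prefix='111' -> emit 'd', reset
Bit 3: prefix='1' (no match yet)
Bit 4: prefix='11' (no match yet)
Bit 5: prefix='111' -> emit 'd', reset
Bit 6: prefix='1' (no match yet)
Bit 7: prefix='10' (no match yet)
Bit 8: prefix='101' -> emit 'i', reset
Bit 9: prefix='1' (no match yet)
Bit 10: prefix='10' (no match yet)
Bit 11: prefix='100' -> emit 'm', reset
Bit 12: prefix='0' -> emit 'j', reset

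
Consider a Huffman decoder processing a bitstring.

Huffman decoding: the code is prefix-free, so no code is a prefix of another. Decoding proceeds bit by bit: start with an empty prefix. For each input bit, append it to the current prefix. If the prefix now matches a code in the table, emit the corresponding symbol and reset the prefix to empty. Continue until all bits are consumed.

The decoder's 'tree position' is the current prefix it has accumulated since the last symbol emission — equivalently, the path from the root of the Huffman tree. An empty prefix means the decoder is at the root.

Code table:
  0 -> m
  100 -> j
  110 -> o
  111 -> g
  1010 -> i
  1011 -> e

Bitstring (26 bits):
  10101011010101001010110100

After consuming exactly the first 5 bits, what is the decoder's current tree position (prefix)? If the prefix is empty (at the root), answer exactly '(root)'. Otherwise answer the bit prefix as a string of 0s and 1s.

Bit 0: prefix='1' (no match yet)
Bit 1: prefix='10' (no match yet)
Bit 2: prefix='101' (no match yet)
Bit 3: prefix='1010' -> emit 'i', reset
Bit 4: prefix='1' (no match yet)

Answer: 1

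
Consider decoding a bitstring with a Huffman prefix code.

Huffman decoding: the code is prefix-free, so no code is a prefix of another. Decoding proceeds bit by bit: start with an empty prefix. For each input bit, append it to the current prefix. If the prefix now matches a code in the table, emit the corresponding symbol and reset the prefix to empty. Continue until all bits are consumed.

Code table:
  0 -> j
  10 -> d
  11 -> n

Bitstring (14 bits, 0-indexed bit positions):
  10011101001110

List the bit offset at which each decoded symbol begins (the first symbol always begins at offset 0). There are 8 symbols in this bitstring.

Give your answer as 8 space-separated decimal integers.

Bit 0: prefix='1' (no match yet)
Bit 1: prefix='10' -> emit 'd', reset
Bit 2: prefix='0' -> emit 'j', reset
Bit 3: prefix='1' (no match yet)
Bit 4: prefix='11' -> emit 'n', reset
Bit 5: prefix='1' (no match yet)
Bit 6: prefix='10' -> emit 'd', reset
Bit 7: prefix='1' (no match yet)
Bit 8: prefix='10' -> emit 'd', reset
Bit 9: prefix='0' -> emit 'j', reset
Bit 10: prefix='1' (no match yet)
Bit 11: prefix='11' -> emit 'n', reset
Bit 12: prefix='1' (no match yet)
Bit 13: prefix='10' -> emit 'd', reset

Answer: 0 2 3 5 7 9 10 12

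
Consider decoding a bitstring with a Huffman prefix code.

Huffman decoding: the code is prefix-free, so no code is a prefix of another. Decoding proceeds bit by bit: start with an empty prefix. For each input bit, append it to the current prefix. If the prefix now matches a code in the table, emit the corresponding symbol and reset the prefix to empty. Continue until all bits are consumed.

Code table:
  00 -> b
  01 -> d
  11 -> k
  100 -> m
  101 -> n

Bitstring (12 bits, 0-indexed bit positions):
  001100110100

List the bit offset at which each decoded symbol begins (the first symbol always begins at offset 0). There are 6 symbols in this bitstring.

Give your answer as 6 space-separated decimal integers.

Answer: 0 2 4 6 8 10

Derivation:
Bit 0: prefix='0' (no match yet)
Bit 1: prefix='00' -> emit 'b', reset
Bit 2: prefix='1' (no match yet)
Bit 3: prefix='11' -> emit 'k', reset
Bit 4: prefix='0' (no match yet)
Bit 5: prefix='00' -> emit 'b', reset
Bit 6: prefix='1' (no match yet)
Bit 7: prefix='11' -> emit 'k', reset
Bit 8: prefix='0' (no match yet)
Bit 9: prefix='01' -> emit 'd', reset
Bit 10: prefix='0' (no match yet)
Bit 11: prefix='00' -> emit 'b', reset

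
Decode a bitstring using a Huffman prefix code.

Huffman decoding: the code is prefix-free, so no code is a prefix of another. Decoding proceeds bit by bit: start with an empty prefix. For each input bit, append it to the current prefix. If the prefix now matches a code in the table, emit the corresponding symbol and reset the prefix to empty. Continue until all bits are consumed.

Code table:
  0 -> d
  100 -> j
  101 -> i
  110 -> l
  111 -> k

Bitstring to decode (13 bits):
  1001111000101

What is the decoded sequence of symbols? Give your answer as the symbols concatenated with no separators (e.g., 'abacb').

Answer: jkjdi

Derivation:
Bit 0: prefix='1' (no match yet)
Bit 1: prefix='10' (no match yet)
Bit 2: prefix='100' -> emit 'j', reset
Bit 3: prefix='1' (no match yet)
Bit 4: prefix='11' (no match yet)
Bit 5: prefix='111' -> emit 'k', reset
Bit 6: prefix='1' (no match yet)
Bit 7: prefix='10' (no match yet)
Bit 8: prefix='100' -> emit 'j', reset
Bit 9: prefix='0' -> emit 'd', reset
Bit 10: prefix='1' (no match yet)
Bit 11: prefix='10' (no match yet)
Bit 12: prefix='101' -> emit 'i', reset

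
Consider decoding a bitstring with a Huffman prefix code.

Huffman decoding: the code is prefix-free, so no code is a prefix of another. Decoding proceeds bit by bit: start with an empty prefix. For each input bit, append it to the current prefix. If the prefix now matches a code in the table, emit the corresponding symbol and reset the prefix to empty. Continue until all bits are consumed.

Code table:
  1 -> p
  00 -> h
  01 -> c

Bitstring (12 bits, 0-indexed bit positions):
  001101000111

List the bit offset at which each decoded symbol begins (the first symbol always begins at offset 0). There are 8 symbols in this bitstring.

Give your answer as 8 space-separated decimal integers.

Answer: 0 2 3 4 6 8 10 11

Derivation:
Bit 0: prefix='0' (no match yet)
Bit 1: prefix='00' -> emit 'h', reset
Bit 2: prefix='1' -> emit 'p', reset
Bit 3: prefix='1' -> emit 'p', reset
Bit 4: prefix='0' (no match yet)
Bit 5: prefix='01' -> emit 'c', reset
Bit 6: prefix='0' (no match yet)
Bit 7: prefix='00' -> emit 'h', reset
Bit 8: prefix='0' (no match yet)
Bit 9: prefix='01' -> emit 'c', reset
Bit 10: prefix='1' -> emit 'p', reset
Bit 11: prefix='1' -> emit 'p', reset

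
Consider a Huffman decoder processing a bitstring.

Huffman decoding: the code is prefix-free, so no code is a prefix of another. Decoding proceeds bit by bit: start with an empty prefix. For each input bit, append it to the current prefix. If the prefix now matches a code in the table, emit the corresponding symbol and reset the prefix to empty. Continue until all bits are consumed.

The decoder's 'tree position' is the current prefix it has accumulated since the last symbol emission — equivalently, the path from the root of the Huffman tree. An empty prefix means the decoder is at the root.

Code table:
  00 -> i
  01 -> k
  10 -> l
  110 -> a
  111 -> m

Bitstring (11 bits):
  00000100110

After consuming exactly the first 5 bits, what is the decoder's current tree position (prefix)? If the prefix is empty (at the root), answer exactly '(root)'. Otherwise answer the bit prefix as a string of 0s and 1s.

Bit 0: prefix='0' (no match yet)
Bit 1: prefix='00' -> emit 'i', reset
Bit 2: prefix='0' (no match yet)
Bit 3: prefix='00' -> emit 'i', reset
Bit 4: prefix='0' (no match yet)

Answer: 0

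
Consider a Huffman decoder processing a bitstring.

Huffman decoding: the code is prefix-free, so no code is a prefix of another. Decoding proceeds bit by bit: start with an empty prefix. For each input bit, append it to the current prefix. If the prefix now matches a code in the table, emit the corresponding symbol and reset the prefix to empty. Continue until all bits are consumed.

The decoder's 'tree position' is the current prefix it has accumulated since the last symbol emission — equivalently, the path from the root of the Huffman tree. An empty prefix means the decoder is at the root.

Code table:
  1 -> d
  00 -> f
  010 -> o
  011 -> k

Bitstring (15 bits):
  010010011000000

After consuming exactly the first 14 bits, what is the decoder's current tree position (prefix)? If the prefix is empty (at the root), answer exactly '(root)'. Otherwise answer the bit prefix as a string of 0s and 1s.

Answer: 0

Derivation:
Bit 0: prefix='0' (no match yet)
Bit 1: prefix='01' (no match yet)
Bit 2: prefix='010' -> emit 'o', reset
Bit 3: prefix='0' (no match yet)
Bit 4: prefix='01' (no match yet)
Bit 5: prefix='010' -> emit 'o', reset
Bit 6: prefix='0' (no match yet)
Bit 7: prefix='01' (no match yet)
Bit 8: prefix='011' -> emit 'k', reset
Bit 9: prefix='0' (no match yet)
Bit 10: prefix='00' -> emit 'f', reset
Bit 11: prefix='0' (no match yet)
Bit 12: prefix='00' -> emit 'f', reset
Bit 13: prefix='0' (no match yet)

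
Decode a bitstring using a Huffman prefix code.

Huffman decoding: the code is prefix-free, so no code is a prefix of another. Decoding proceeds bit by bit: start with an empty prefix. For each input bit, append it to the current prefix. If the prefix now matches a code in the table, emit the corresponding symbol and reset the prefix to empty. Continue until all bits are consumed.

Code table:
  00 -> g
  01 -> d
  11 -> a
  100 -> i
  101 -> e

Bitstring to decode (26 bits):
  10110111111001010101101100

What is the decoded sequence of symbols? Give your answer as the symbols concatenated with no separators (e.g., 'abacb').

Answer: eeaaieddei

Derivation:
Bit 0: prefix='1' (no match yet)
Bit 1: prefix='10' (no match yet)
Bit 2: prefix='101' -> emit 'e', reset
Bit 3: prefix='1' (no match yet)
Bit 4: prefix='10' (no match yet)
Bit 5: prefix='101' -> emit 'e', reset
Bit 6: prefix='1' (no match yet)
Bit 7: prefix='11' -> emit 'a', reset
Bit 8: prefix='1' (no match yet)
Bit 9: prefix='11' -> emit 'a', reset
Bit 10: prefix='1' (no match yet)
Bit 11: prefix='10' (no match yet)
Bit 12: prefix='100' -> emit 'i', reset
Bit 13: prefix='1' (no match yet)
Bit 14: prefix='10' (no match yet)
Bit 15: prefix='101' -> emit 'e', reset
Bit 16: prefix='0' (no match yet)
Bit 17: prefix='01' -> emit 'd', reset
Bit 18: prefix='0' (no match yet)
Bit 19: prefix='01' -> emit 'd', reset
Bit 20: prefix='1' (no match yet)
Bit 21: prefix='10' (no match yet)
Bit 22: prefix='101' -> emit 'e', reset
Bit 23: prefix='1' (no match yet)
Bit 24: prefix='10' (no match yet)
Bit 25: prefix='100' -> emit 'i', reset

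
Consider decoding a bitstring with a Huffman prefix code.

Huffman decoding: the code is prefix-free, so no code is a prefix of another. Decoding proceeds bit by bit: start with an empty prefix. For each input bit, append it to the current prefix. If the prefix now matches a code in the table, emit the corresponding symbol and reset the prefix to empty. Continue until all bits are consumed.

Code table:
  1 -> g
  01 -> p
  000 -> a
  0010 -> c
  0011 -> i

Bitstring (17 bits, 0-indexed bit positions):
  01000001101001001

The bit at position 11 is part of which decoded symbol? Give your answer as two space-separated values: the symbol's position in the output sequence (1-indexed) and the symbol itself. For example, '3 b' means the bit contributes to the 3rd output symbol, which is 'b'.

Answer: 5 c

Derivation:
Bit 0: prefix='0' (no match yet)
Bit 1: prefix='01' -> emit 'p', reset
Bit 2: prefix='0' (no match yet)
Bit 3: prefix='00' (no match yet)
Bit 4: prefix='000' -> emit 'a', reset
Bit 5: prefix='0' (no match yet)
Bit 6: prefix='00' (no match yet)
Bit 7: prefix='001' (no match yet)
Bit 8: prefix='0011' -> emit 'i', reset
Bit 9: prefix='0' (no match yet)
Bit 10: prefix='01' -> emit 'p', reset
Bit 11: prefix='0' (no match yet)
Bit 12: prefix='00' (no match yet)
Bit 13: prefix='001' (no match yet)
Bit 14: prefix='0010' -> emit 'c', reset
Bit 15: prefix='0' (no match yet)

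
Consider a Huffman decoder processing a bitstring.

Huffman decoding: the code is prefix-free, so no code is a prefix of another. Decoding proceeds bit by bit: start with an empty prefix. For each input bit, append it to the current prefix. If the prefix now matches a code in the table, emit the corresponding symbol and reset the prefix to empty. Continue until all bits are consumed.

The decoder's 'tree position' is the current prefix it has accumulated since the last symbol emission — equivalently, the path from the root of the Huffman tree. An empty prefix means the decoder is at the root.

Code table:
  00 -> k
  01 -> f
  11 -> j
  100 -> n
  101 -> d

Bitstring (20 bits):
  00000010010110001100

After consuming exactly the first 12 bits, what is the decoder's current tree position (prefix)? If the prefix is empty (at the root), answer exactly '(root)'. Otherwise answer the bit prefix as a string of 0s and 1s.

Answer: (root)

Derivation:
Bit 0: prefix='0' (no match yet)
Bit 1: prefix='00' -> emit 'k', reset
Bit 2: prefix='0' (no match yet)
Bit 3: prefix='00' -> emit 'k', reset
Bit 4: prefix='0' (no match yet)
Bit 5: prefix='00' -> emit 'k', reset
Bit 6: prefix='1' (no match yet)
Bit 7: prefix='10' (no match yet)
Bit 8: prefix='100' -> emit 'n', reset
Bit 9: prefix='1' (no match yet)
Bit 10: prefix='10' (no match yet)
Bit 11: prefix='101' -> emit 'd', reset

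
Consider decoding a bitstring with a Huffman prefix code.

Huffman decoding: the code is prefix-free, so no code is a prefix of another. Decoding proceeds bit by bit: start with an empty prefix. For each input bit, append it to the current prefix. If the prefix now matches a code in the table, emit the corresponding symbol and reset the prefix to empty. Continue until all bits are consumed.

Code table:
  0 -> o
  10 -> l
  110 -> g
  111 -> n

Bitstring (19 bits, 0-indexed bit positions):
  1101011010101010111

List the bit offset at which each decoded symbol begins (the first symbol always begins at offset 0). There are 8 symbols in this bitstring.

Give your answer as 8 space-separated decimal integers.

Answer: 0 3 5 8 10 12 14 16

Derivation:
Bit 0: prefix='1' (no match yet)
Bit 1: prefix='11' (no match yet)
Bit 2: prefix='110' -> emit 'g', reset
Bit 3: prefix='1' (no match yet)
Bit 4: prefix='10' -> emit 'l', reset
Bit 5: prefix='1' (no match yet)
Bit 6: prefix='11' (no match yet)
Bit 7: prefix='110' -> emit 'g', reset
Bit 8: prefix='1' (no match yet)
Bit 9: prefix='10' -> emit 'l', reset
Bit 10: prefix='1' (no match yet)
Bit 11: prefix='10' -> emit 'l', reset
Bit 12: prefix='1' (no match yet)
Bit 13: prefix='10' -> emit 'l', reset
Bit 14: prefix='1' (no match yet)
Bit 15: prefix='10' -> emit 'l', reset
Bit 16: prefix='1' (no match yet)
Bit 17: prefix='11' (no match yet)
Bit 18: prefix='111' -> emit 'n', reset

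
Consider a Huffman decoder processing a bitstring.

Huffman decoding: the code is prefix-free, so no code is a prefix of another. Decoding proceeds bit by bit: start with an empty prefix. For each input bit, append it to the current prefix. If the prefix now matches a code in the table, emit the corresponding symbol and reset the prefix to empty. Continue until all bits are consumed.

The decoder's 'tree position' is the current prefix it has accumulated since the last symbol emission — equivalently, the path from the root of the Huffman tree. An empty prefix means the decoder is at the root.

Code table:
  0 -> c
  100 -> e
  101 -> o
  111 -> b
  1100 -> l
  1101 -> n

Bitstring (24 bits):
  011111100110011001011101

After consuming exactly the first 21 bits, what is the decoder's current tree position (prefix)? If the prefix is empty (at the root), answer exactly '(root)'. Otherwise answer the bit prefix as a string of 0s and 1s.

Answer: 1

Derivation:
Bit 0: prefix='0' -> emit 'c', reset
Bit 1: prefix='1' (no match yet)
Bit 2: prefix='11' (no match yet)
Bit 3: prefix='111' -> emit 'b', reset
Bit 4: prefix='1' (no match yet)
Bit 5: prefix='11' (no match yet)
Bit 6: prefix='111' -> emit 'b', reset
Bit 7: prefix='0' -> emit 'c', reset
Bit 8: prefix='0' -> emit 'c', reset
Bit 9: prefix='1' (no match yet)
Bit 10: prefix='11' (no match yet)
Bit 11: prefix='110' (no match yet)
Bit 12: prefix='1100' -> emit 'l', reset
Bit 13: prefix='1' (no match yet)
Bit 14: prefix='11' (no match yet)
Bit 15: prefix='110' (no match yet)
Bit 16: prefix='1100' -> emit 'l', reset
Bit 17: prefix='1' (no match yet)
Bit 18: prefix='10' (no match yet)
Bit 19: prefix='101' -> emit 'o', reset
Bit 20: prefix='1' (no match yet)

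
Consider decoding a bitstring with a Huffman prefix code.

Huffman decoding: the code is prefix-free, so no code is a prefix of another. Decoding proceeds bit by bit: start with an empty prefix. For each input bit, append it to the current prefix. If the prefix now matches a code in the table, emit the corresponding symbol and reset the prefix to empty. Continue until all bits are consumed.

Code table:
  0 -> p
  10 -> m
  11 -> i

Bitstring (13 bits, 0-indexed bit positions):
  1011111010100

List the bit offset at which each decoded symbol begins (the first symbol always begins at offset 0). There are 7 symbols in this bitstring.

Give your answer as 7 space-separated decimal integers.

Bit 0: prefix='1' (no match yet)
Bit 1: prefix='10' -> emit 'm', reset
Bit 2: prefix='1' (no match yet)
Bit 3: prefix='11' -> emit 'i', reset
Bit 4: prefix='1' (no match yet)
Bit 5: prefix='11' -> emit 'i', reset
Bit 6: prefix='1' (no match yet)
Bit 7: prefix='10' -> emit 'm', reset
Bit 8: prefix='1' (no match yet)
Bit 9: prefix='10' -> emit 'm', reset
Bit 10: prefix='1' (no match yet)
Bit 11: prefix='10' -> emit 'm', reset
Bit 12: prefix='0' -> emit 'p', reset

Answer: 0 2 4 6 8 10 12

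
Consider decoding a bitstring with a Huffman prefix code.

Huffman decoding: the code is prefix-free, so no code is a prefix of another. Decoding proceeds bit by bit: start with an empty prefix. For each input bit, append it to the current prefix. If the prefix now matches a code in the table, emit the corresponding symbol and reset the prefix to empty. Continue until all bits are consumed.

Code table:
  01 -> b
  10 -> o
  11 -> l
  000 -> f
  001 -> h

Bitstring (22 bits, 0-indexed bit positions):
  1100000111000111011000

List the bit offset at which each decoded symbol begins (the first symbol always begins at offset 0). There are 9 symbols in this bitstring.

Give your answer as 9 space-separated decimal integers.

Bit 0: prefix='1' (no match yet)
Bit 1: prefix='11' -> emit 'l', reset
Bit 2: prefix='0' (no match yet)
Bit 3: prefix='00' (no match yet)
Bit 4: prefix='000' -> emit 'f', reset
Bit 5: prefix='0' (no match yet)
Bit 6: prefix='00' (no match yet)
Bit 7: prefix='001' -> emit 'h', reset
Bit 8: prefix='1' (no match yet)
Bit 9: prefix='11' -> emit 'l', reset
Bit 10: prefix='0' (no match yet)
Bit 11: prefix='00' (no match yet)
Bit 12: prefix='000' -> emit 'f', reset
Bit 13: prefix='1' (no match yet)
Bit 14: prefix='11' -> emit 'l', reset
Bit 15: prefix='1' (no match yet)
Bit 16: prefix='10' -> emit 'o', reset
Bit 17: prefix='1' (no match yet)
Bit 18: prefix='11' -> emit 'l', reset
Bit 19: prefix='0' (no match yet)
Bit 20: prefix='00' (no match yet)
Bit 21: prefix='000' -> emit 'f', reset

Answer: 0 2 5 8 10 13 15 17 19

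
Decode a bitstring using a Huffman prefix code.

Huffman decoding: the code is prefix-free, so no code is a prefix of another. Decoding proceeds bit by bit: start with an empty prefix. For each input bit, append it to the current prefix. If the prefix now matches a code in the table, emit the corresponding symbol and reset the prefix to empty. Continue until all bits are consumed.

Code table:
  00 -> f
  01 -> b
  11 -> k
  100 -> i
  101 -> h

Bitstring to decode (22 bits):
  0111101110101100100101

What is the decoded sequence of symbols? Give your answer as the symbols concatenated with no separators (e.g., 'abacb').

Answer: bkhkbbiih

Derivation:
Bit 0: prefix='0' (no match yet)
Bit 1: prefix='01' -> emit 'b', reset
Bit 2: prefix='1' (no match yet)
Bit 3: prefix='11' -> emit 'k', reset
Bit 4: prefix='1' (no match yet)
Bit 5: prefix='10' (no match yet)
Bit 6: prefix='101' -> emit 'h', reset
Bit 7: prefix='1' (no match yet)
Bit 8: prefix='11' -> emit 'k', reset
Bit 9: prefix='0' (no match yet)
Bit 10: prefix='01' -> emit 'b', reset
Bit 11: prefix='0' (no match yet)
Bit 12: prefix='01' -> emit 'b', reset
Bit 13: prefix='1' (no match yet)
Bit 14: prefix='10' (no match yet)
Bit 15: prefix='100' -> emit 'i', reset
Bit 16: prefix='1' (no match yet)
Bit 17: prefix='10' (no match yet)
Bit 18: prefix='100' -> emit 'i', reset
Bit 19: prefix='1' (no match yet)
Bit 20: prefix='10' (no match yet)
Bit 21: prefix='101' -> emit 'h', reset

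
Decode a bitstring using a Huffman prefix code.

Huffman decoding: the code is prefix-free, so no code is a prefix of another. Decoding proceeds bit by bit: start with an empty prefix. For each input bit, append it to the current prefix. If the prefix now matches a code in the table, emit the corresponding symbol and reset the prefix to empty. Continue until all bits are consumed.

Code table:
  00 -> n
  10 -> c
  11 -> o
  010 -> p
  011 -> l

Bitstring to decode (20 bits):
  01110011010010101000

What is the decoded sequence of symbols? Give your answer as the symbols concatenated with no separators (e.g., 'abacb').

Answer: lclppccn

Derivation:
Bit 0: prefix='0' (no match yet)
Bit 1: prefix='01' (no match yet)
Bit 2: prefix='011' -> emit 'l', reset
Bit 3: prefix='1' (no match yet)
Bit 4: prefix='10' -> emit 'c', reset
Bit 5: prefix='0' (no match yet)
Bit 6: prefix='01' (no match yet)
Bit 7: prefix='011' -> emit 'l', reset
Bit 8: prefix='0' (no match yet)
Bit 9: prefix='01' (no match yet)
Bit 10: prefix='010' -> emit 'p', reset
Bit 11: prefix='0' (no match yet)
Bit 12: prefix='01' (no match yet)
Bit 13: prefix='010' -> emit 'p', reset
Bit 14: prefix='1' (no match yet)
Bit 15: prefix='10' -> emit 'c', reset
Bit 16: prefix='1' (no match yet)
Bit 17: prefix='10' -> emit 'c', reset
Bit 18: prefix='0' (no match yet)
Bit 19: prefix='00' -> emit 'n', reset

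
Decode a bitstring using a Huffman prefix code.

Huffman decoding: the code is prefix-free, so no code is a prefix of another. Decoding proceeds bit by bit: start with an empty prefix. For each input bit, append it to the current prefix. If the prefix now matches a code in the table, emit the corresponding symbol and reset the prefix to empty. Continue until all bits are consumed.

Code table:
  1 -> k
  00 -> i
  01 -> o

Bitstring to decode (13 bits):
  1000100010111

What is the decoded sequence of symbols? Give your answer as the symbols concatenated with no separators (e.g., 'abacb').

Bit 0: prefix='1' -> emit 'k', reset
Bit 1: prefix='0' (no match yet)
Bit 2: prefix='00' -> emit 'i', reset
Bit 3: prefix='0' (no match yet)
Bit 4: prefix='01' -> emit 'o', reset
Bit 5: prefix='0' (no match yet)
Bit 6: prefix='00' -> emit 'i', reset
Bit 7: prefix='0' (no match yet)
Bit 8: prefix='01' -> emit 'o', reset
Bit 9: prefix='0' (no match yet)
Bit 10: prefix='01' -> emit 'o', reset
Bit 11: prefix='1' -> emit 'k', reset
Bit 12: prefix='1' -> emit 'k', reset

Answer: kioiookk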